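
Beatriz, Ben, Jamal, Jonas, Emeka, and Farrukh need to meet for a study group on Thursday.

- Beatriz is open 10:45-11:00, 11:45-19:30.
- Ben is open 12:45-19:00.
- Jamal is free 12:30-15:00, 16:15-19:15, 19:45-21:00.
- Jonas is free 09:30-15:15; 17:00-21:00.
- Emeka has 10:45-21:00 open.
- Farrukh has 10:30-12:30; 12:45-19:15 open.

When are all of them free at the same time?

12:45-15:00, 17:00-19:00

Beatriz ∩ Ben: 12:45-19:00.
Beatriz ∩ Ben ∩ Jamal: 12:45-15:00, 16:15-19:00.
Beatriz ∩ Ben ∩ Jamal ∩ Jonas: 12:45-15:00, 17:00-19:00.
Beatriz ∩ Ben ∩ Jamal ∩ Jonas ∩ Emeka: 12:45-15:00, 17:00-19:00.
Beatriz ∩ Ben ∩ Jamal ∩ Jonas ∩ Emeka ∩ Farrukh: 12:45-15:00, 17:00-19:00.
So the common availability across everyone is 12:45-15:00, 17:00-19:00.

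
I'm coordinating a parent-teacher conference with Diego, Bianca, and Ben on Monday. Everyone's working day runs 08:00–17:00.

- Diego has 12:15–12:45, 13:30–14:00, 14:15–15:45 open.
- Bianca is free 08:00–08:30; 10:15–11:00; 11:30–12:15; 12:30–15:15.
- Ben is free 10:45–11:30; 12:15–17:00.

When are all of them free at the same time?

12:30-12:45, 13:30-14:00, 14:15-15:15

Diego ∩ Bianca: 12:30-12:45, 13:30-14:00, 14:15-15:15.
Diego ∩ Bianca ∩ Ben: 12:30-12:45, 13:30-14:00, 14:15-15:15.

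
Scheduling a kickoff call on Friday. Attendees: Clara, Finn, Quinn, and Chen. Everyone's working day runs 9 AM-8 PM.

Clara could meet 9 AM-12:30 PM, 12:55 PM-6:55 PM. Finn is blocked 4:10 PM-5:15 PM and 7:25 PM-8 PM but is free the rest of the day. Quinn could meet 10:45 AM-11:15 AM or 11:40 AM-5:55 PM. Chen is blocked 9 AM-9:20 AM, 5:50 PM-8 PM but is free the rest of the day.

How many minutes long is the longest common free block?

Clara free: 09:00-12:30, 12:55-18:55.
Finn free: 09:00-16:10, 17:15-19:25 (invert busy blocks within the working day).
Quinn free: 10:45-11:15, 11:40-17:55.
Chen free: 09:20-17:50 (invert busy blocks within the working day).
Clara ∩ Finn: 09:00-12:30, 12:55-16:10, 17:15-18:55.
Clara ∩ Finn ∩ Quinn: 10:45-11:15, 11:40-12:30, 12:55-16:10, 17:15-17:55.
Clara ∩ Finn ∩ Quinn ∩ Chen: 10:45-11:15, 11:40-12:30, 12:55-16:10, 17:15-17:50.
Those are the intersection windows.
The longest is 12:55-16:10 at 195 minutes.

195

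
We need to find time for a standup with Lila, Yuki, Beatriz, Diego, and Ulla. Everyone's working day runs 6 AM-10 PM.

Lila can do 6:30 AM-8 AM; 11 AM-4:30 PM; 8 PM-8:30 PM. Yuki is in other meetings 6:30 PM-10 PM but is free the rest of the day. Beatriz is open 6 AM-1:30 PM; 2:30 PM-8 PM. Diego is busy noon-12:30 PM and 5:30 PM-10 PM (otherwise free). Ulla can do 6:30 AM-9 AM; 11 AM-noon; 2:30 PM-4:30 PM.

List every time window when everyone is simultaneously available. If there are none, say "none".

06:30-08:00, 11:00-12:00, 14:30-16:30

Lila free: 06:30-08:00, 11:00-16:30, 20:00-20:30.
Yuki free: 06:00-18:30 (invert busy blocks within the working day).
Beatriz free: 06:00-13:30, 14:30-20:00.
Diego free: 06:00-12:00, 12:30-17:30 (invert busy blocks within the working day).
Ulla free: 06:30-09:00, 11:00-12:00, 14:30-16:30.
Lila ∩ Yuki: 06:30-08:00, 11:00-16:30.
Lila ∩ Yuki ∩ Beatriz: 06:30-08:00, 11:00-13:30, 14:30-16:30.
Lila ∩ Yuki ∩ Beatriz ∩ Diego: 06:30-08:00, 11:00-12:00, 12:30-13:30, 14:30-16:30.
Lila ∩ Yuki ∩ Beatriz ∩ Diego ∩ Ulla: 06:30-08:00, 11:00-12:00, 14:30-16:30.
Those are the intersection windows.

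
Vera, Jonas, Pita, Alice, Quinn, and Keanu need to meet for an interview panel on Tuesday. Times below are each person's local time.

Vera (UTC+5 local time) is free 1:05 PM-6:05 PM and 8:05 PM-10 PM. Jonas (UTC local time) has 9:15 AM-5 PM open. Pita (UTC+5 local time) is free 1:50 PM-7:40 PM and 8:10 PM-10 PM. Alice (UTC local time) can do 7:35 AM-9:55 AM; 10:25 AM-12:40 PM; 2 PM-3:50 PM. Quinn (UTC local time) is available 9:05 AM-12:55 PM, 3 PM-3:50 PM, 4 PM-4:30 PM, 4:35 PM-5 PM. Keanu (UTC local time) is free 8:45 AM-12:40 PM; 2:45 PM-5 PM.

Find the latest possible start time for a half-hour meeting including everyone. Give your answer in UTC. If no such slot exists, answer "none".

15:20

Vera in UTC: 08:05-13:05, 15:05-17:00 (subtract 5h to convert from UTC+5).
Jonas in UTC: 09:15-17:00.
Pita in UTC: 08:50-14:40, 15:10-17:00 (subtract 5h to convert from UTC+5).
Alice in UTC: 07:35-09:55, 10:25-12:40, 14:00-15:50.
Quinn in UTC: 09:05-12:55, 15:00-15:50, 16:00-16:30, 16:35-17:00.
Keanu in UTC: 08:45-12:40, 14:45-17:00.
Vera ∩ Jonas: 09:15-13:05, 15:05-17:00.
Vera ∩ Jonas ∩ Pita: 09:15-13:05, 15:10-17:00.
Vera ∩ Jonas ∩ Pita ∩ Alice: 09:15-09:55, 10:25-12:40, 15:10-15:50.
Vera ∩ Jonas ∩ Pita ∩ Alice ∩ Quinn: 09:15-09:55, 10:25-12:40, 15:10-15:50.
Vera ∩ Jonas ∩ Pita ∩ Alice ∩ Quinn ∩ Keanu: 09:15-09:55, 10:25-12:40, 15:10-15:50.
The last common window of at least 30 minutes is 15:10-15:50; a 30-minute meeting can start as late as 15:20 and still end by 15:50.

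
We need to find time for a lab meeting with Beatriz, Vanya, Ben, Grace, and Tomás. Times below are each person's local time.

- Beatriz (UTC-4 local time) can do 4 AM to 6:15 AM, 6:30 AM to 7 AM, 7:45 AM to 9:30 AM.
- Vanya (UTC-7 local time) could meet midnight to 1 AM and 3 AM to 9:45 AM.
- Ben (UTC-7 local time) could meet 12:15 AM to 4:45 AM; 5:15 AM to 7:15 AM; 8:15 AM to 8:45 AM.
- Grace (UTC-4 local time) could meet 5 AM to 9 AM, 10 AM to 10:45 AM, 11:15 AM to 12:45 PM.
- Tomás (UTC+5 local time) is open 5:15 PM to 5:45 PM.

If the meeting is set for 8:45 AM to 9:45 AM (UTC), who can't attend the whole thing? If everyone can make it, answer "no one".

Grace, Tomás, Vanya

Beatriz in UTC: 08:00-10:15, 10:30-11:00, 11:45-13:30 (add 4h to convert from UTC-4).
Vanya in UTC: 07:00-08:00, 10:00-16:45 (add 7h to convert from UTC-7).
Ben in UTC: 07:15-11:45, 12:15-14:15, 15:15-15:45 (add 7h to convert from UTC-7).
Grace in UTC: 09:00-13:00, 14:00-14:45, 15:15-16:45 (add 4h to convert from UTC-4).
Tomás in UTC: 12:15-12:45 (subtract 5h to convert from UTC+5).
Beatriz: free for 08:45-09:45. Vanya: not fully free for 08:45-09:45. Ben: free for 08:45-09:45. Grace: not fully free for 08:45-09:45. Tomás: not fully free for 08:45-09:45.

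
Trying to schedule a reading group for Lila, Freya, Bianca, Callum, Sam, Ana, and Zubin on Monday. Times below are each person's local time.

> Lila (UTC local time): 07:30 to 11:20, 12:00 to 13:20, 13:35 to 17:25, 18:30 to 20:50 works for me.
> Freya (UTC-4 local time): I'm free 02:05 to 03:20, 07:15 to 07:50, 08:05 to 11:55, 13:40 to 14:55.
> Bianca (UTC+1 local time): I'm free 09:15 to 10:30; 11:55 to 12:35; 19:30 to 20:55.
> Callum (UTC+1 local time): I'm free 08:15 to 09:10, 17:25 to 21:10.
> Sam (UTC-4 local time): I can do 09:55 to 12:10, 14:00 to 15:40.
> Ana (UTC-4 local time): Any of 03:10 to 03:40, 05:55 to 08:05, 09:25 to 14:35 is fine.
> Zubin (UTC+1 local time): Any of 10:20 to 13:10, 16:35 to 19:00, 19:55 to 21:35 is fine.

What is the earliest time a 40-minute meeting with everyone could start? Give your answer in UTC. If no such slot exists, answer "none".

none

Lila in UTC: 07:30-11:20, 12:00-13:20, 13:35-17:25, 18:30-20:50.
Freya in UTC: 06:05-07:20, 11:15-11:50, 12:05-15:55, 17:40-18:55 (add 4h to convert from UTC-4).
Bianca in UTC: 08:15-09:30, 10:55-11:35, 18:30-19:55 (subtract 1h to convert from UTC+1).
Callum in UTC: 07:15-08:10, 16:25-20:10 (subtract 1h to convert from UTC+1).
Sam in UTC: 13:55-16:10, 18:00-19:40 (add 4h to convert from UTC-4).
Ana in UTC: 07:10-07:40, 09:55-12:05, 13:25-18:35 (add 4h to convert from UTC-4).
Zubin in UTC: 09:20-12:10, 15:35-18:00, 18:55-20:35 (subtract 1h to convert from UTC+1).
Lila ∩ Freya: 11:15-11:20, 12:05-13:20, 13:35-15:55, 18:30-18:55.
Lila ∩ Freya ∩ Bianca: 11:15-11:20, 18:30-18:55.
Lila ∩ Freya ∩ Bianca ∩ Callum: 18:30-18:55.
Lila ∩ Freya ∩ Bianca ∩ Callum ∩ Sam: 18:30-18:55.
Lila ∩ Freya ∩ Bianca ∩ Callum ∩ Sam ∩ Ana: 18:30-18:35.
Lila ∩ Freya ∩ Bianca ∩ Callum ∩ Sam ∩ Ana ∩ Zubin: ∅.
There is no time when everyone is free.
No common window is at least 40 minutes long.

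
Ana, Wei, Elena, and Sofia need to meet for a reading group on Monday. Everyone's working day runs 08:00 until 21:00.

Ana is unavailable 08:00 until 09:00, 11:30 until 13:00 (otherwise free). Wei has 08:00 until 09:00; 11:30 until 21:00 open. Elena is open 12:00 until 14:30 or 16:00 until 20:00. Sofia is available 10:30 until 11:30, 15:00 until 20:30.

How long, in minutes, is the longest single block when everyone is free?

240

Ana free: 09:00-11:30, 13:00-21:00 (invert busy blocks within the working day).
Wei free: 08:00-09:00, 11:30-21:00.
Elena free: 12:00-14:30, 16:00-20:00.
Sofia free: 10:30-11:30, 15:00-20:30.
Ana ∩ Wei: 13:00-21:00.
Ana ∩ Wei ∩ Elena: 13:00-14:30, 16:00-20:00.
Ana ∩ Wei ∩ Elena ∩ Sofia: 16:00-20:00.
The longest is 16:00-20:00 at 240 minutes.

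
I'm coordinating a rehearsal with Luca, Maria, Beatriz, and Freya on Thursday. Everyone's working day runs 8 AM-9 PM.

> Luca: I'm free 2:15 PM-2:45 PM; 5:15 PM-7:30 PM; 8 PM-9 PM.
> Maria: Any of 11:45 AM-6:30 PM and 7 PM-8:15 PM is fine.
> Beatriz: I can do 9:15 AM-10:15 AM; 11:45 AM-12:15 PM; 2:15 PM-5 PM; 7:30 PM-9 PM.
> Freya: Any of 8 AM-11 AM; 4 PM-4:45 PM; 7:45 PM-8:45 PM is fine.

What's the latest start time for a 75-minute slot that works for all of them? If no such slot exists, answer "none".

none

Luca ∩ Maria: 14:15-14:45, 17:15-18:30, 19:00-19:30, 20:00-20:15.
Luca ∩ Maria ∩ Beatriz: 14:15-14:45, 20:00-20:15.
Luca ∩ Maria ∩ Beatriz ∩ Freya: 20:00-20:15.
Those are the intersection windows.
No common window is at least 75 minutes long.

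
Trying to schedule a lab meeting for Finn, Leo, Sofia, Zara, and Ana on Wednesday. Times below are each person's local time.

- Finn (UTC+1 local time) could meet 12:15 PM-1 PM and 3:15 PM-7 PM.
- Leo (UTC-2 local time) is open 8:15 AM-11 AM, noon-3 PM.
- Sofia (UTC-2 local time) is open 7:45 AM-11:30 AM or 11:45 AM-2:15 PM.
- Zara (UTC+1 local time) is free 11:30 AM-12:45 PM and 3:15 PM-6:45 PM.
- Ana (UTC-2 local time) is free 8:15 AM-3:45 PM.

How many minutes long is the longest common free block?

120

Finn in UTC: 11:15-12:00, 14:15-18:00 (subtract 1h to convert from UTC+1).
Leo in UTC: 10:15-13:00, 14:00-17:00 (add 2h to convert from UTC-2).
Sofia in UTC: 09:45-13:30, 13:45-16:15 (add 2h to convert from UTC-2).
Zara in UTC: 10:30-11:45, 14:15-17:45 (subtract 1h to convert from UTC+1).
Ana in UTC: 10:15-17:45 (add 2h to convert from UTC-2).
Finn ∩ Leo: 11:15-12:00, 14:15-17:00.
Finn ∩ Leo ∩ Sofia: 11:15-12:00, 14:15-16:15.
Finn ∩ Leo ∩ Sofia ∩ Zara: 11:15-11:45, 14:15-16:15.
Finn ∩ Leo ∩ Sofia ∩ Zara ∩ Ana: 11:15-11:45, 14:15-16:15.
Those are the intersection windows.
The longest is 14:15-16:15 at 120 minutes.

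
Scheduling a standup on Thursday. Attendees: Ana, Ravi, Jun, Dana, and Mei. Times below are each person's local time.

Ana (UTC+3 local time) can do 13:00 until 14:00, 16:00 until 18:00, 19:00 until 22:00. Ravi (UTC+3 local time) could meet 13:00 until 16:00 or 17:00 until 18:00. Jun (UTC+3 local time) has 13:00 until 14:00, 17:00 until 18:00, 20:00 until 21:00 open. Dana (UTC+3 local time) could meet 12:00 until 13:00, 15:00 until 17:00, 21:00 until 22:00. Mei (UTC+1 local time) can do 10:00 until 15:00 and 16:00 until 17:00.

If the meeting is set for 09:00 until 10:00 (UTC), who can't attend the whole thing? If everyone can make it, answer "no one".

Ana, Jun, Ravi

Ana in UTC: 10:00-11:00, 13:00-15:00, 16:00-19:00 (subtract 3h to convert from UTC+3).
Ravi in UTC: 10:00-13:00, 14:00-15:00 (subtract 3h to convert from UTC+3).
Jun in UTC: 10:00-11:00, 14:00-15:00, 17:00-18:00 (subtract 3h to convert from UTC+3).
Dana in UTC: 09:00-10:00, 12:00-14:00, 18:00-19:00 (subtract 3h to convert from UTC+3).
Mei in UTC: 09:00-14:00, 15:00-16:00 (subtract 1h to convert from UTC+1).
Ana: not fully free for 09:00-10:00. Ravi: not fully free for 09:00-10:00. Jun: not fully free for 09:00-10:00. Dana: free for 09:00-10:00. Mei: free for 09:00-10:00.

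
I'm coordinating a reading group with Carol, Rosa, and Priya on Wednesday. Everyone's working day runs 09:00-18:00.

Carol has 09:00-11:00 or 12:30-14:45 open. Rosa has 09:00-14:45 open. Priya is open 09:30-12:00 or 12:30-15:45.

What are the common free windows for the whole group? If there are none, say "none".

09:30-11:00, 12:30-14:45

Carol ∩ Rosa: 09:00-11:00, 12:30-14:45.
Carol ∩ Rosa ∩ Priya: 09:30-11:00, 12:30-14:45.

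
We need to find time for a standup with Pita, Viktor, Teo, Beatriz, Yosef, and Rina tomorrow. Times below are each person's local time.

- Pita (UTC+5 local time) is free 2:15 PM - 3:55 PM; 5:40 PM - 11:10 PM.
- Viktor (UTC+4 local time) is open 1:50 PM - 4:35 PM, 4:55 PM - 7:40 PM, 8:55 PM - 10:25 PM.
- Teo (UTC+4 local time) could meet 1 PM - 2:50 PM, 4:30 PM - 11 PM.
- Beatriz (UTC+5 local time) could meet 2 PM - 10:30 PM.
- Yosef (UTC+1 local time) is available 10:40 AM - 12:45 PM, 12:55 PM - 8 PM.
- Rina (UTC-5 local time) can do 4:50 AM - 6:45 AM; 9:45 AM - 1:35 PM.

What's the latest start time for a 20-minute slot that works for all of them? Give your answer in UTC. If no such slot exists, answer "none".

17:10

Pita in UTC: 09:15-10:55, 12:40-18:10 (subtract 5h to convert from UTC+5).
Viktor in UTC: 09:50-12:35, 12:55-15:40, 16:55-18:25 (subtract 4h to convert from UTC+4).
Teo in UTC: 09:00-10:50, 12:30-19:00 (subtract 4h to convert from UTC+4).
Beatriz in UTC: 09:00-17:30 (subtract 5h to convert from UTC+5).
Yosef in UTC: 09:40-11:45, 11:55-19:00 (subtract 1h to convert from UTC+1).
Rina in UTC: 09:50-11:45, 14:45-18:35 (add 5h to convert from UTC-5).
Pita ∩ Viktor: 09:50-10:55, 12:55-15:40, 16:55-18:10.
Pita ∩ Viktor ∩ Teo: 09:50-10:50, 12:55-15:40, 16:55-18:10.
Pita ∩ Viktor ∩ Teo ∩ Beatriz: 09:50-10:50, 12:55-15:40, 16:55-17:30.
Pita ∩ Viktor ∩ Teo ∩ Beatriz ∩ Yosef: 09:50-10:50, 12:55-15:40, 16:55-17:30.
Pita ∩ Viktor ∩ Teo ∩ Beatriz ∩ Yosef ∩ Rina: 09:50-10:50, 14:45-15:40, 16:55-17:30.
The last common window of at least 20 minutes is 16:55-17:30; a 20-minute meeting can start as late as 17:10 and still end by 17:30.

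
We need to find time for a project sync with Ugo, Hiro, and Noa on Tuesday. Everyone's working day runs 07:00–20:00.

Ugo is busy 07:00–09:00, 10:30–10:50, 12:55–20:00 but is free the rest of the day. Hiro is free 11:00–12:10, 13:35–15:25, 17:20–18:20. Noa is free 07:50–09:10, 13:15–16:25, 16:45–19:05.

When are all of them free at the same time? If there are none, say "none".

Ugo free: 09:00-10:30, 10:50-12:55 (invert busy blocks within the working day).
Hiro free: 11:00-12:10, 13:35-15:25, 17:20-18:20.
Noa free: 07:50-09:10, 13:15-16:25, 16:45-19:05.
Ugo ∩ Hiro: 11:00-12:10.
Ugo ∩ Hiro ∩ Noa: ∅.
There is no time when everyone is free.

none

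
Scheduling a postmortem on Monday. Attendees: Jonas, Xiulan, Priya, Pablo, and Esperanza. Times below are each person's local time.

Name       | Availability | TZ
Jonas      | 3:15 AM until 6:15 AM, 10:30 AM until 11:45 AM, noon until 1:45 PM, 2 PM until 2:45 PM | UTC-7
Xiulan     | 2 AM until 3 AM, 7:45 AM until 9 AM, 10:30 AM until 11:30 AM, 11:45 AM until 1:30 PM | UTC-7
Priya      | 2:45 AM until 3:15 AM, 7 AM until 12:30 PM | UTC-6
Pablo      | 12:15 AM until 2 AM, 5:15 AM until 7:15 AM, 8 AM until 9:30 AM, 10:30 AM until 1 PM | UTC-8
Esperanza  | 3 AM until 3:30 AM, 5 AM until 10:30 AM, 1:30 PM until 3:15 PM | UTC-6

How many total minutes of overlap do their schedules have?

0

Jonas in UTC: 10:15-13:15, 17:30-18:45, 19:00-20:45, 21:00-21:45 (add 7h to convert from UTC-7).
Xiulan in UTC: 09:00-10:00, 14:45-16:00, 17:30-18:30, 18:45-20:30 (add 7h to convert from UTC-7).
Priya in UTC: 08:45-09:15, 13:00-18:30 (add 6h to convert from UTC-6).
Pablo in UTC: 08:15-10:00, 13:15-15:15, 16:00-17:30, 18:30-21:00 (add 8h to convert from UTC-8).
Esperanza in UTC: 09:00-09:30, 11:00-16:30, 19:30-21:15 (add 6h to convert from UTC-6).
Jonas ∩ Xiulan: 17:30-18:30, 19:00-20:30.
Jonas ∩ Xiulan ∩ Priya: 17:30-18:30.
Jonas ∩ Xiulan ∩ Priya ∩ Pablo: ∅.
Jonas ∩ Xiulan ∩ Priya ∩ Pablo ∩ Esperanza: ∅.
There is no time when everyone is free.
There is no common window, so the total is 0 minutes.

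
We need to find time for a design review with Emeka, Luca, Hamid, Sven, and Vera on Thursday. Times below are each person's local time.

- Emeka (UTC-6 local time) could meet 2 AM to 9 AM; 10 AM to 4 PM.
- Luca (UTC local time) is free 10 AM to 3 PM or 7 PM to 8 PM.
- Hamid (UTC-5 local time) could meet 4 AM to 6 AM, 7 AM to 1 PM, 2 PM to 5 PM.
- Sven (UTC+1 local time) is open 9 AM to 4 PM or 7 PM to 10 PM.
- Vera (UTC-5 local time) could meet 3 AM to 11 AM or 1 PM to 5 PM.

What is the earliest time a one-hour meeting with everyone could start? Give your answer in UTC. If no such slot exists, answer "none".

10:00

Emeka in UTC: 08:00-15:00, 16:00-22:00 (add 6h to convert from UTC-6).
Luca in UTC: 10:00-15:00, 19:00-20:00.
Hamid in UTC: 09:00-11:00, 12:00-18:00, 19:00-22:00 (add 5h to convert from UTC-5).
Sven in UTC: 08:00-15:00, 18:00-21:00 (subtract 1h to convert from UTC+1).
Vera in UTC: 08:00-16:00, 18:00-22:00 (add 5h to convert from UTC-5).
Emeka ∩ Luca: 10:00-15:00, 19:00-20:00.
Emeka ∩ Luca ∩ Hamid: 10:00-11:00, 12:00-15:00, 19:00-20:00.
Emeka ∩ Luca ∩ Hamid ∩ Sven: 10:00-11:00, 12:00-15:00, 19:00-20:00.
Emeka ∩ Luca ∩ Hamid ∩ Sven ∩ Vera: 10:00-11:00, 12:00-15:00, 19:00-20:00.
The first common window of at least 60 minutes is 10:00-11:00, so the earliest start is 10:00.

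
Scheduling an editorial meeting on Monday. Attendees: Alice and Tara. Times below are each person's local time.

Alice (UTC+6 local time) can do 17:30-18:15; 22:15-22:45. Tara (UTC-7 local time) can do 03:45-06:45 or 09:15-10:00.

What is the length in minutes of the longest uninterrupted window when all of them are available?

45

Alice in UTC: 11:30-12:15, 16:15-16:45 (subtract 6h to convert from UTC+6).
Tara in UTC: 10:45-13:45, 16:15-17:00 (add 7h to convert from UTC-7).
Alice ∩ Tara: 11:30-12:15, 16:15-16:45.
Those are the intersection windows.
The longest is 11:30-12:15 at 45 minutes.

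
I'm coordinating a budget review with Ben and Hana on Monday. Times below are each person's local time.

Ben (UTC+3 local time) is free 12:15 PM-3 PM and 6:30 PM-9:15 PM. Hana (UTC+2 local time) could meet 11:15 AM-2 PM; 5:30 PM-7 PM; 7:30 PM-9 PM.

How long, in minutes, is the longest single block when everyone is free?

165

Ben in UTC: 09:15-12:00, 15:30-18:15 (subtract 3h to convert from UTC+3).
Hana in UTC: 09:15-12:00, 15:30-17:00, 17:30-19:00 (subtract 2h to convert from UTC+2).
Ben ∩ Hana: 09:15-12:00, 15:30-17:00, 17:30-18:15.
The longest is 09:15-12:00 at 165 minutes.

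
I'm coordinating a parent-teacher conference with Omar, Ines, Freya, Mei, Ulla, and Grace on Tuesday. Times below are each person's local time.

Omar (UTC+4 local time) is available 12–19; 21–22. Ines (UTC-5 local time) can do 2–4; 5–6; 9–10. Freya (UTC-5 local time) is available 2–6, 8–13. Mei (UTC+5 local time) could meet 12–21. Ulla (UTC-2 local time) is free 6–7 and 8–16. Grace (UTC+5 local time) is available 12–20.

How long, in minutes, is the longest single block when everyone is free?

60

Omar in UTC: 08:00-15:00, 17:00-18:00 (subtract 4h to convert from UTC+4).
Ines in UTC: 07:00-09:00, 10:00-11:00, 14:00-15:00 (add 5h to convert from UTC-5).
Freya in UTC: 07:00-11:00, 13:00-18:00 (add 5h to convert from UTC-5).
Mei in UTC: 07:00-16:00 (subtract 5h to convert from UTC+5).
Ulla in UTC: 08:00-09:00, 10:00-18:00 (add 2h to convert from UTC-2).
Grace in UTC: 07:00-15:00 (subtract 5h to convert from UTC+5).
Omar ∩ Ines: 08:00-09:00, 10:00-11:00, 14:00-15:00.
Omar ∩ Ines ∩ Freya: 08:00-09:00, 10:00-11:00, 14:00-15:00.
Omar ∩ Ines ∩ Freya ∩ Mei: 08:00-09:00, 10:00-11:00, 14:00-15:00.
Omar ∩ Ines ∩ Freya ∩ Mei ∩ Ulla: 08:00-09:00, 10:00-11:00, 14:00-15:00.
Omar ∩ Ines ∩ Freya ∩ Mei ∩ Ulla ∩ Grace: 08:00-09:00, 10:00-11:00, 14:00-15:00.
The longest is 08:00-09:00 at 60 minutes.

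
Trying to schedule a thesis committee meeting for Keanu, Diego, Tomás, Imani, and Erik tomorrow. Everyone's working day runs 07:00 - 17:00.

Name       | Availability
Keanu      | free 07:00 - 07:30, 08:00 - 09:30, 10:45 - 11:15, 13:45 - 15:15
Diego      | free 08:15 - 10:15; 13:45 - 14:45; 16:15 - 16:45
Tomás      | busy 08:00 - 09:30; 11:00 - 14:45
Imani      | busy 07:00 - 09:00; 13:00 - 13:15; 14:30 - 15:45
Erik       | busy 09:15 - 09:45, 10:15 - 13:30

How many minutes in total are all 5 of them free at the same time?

0

Keanu free: 07:00-07:30, 08:00-09:30, 10:45-11:15, 13:45-15:15.
Diego free: 08:15-10:15, 13:45-14:45, 16:15-16:45.
Tomás free: 07:00-08:00, 09:30-11:00, 14:45-17:00 (invert busy blocks within the working day).
Imani free: 09:00-13:00, 13:15-14:30, 15:45-17:00 (invert busy blocks within the working day).
Erik free: 07:00-09:15, 09:45-10:15, 13:30-17:00 (invert busy blocks within the working day).
Keanu ∩ Diego: 08:15-09:30, 13:45-14:45.
Keanu ∩ Diego ∩ Tomás: ∅.
Keanu ∩ Diego ∩ Tomás ∩ Imani: ∅.
Keanu ∩ Diego ∩ Tomás ∩ Imani ∩ Erik: ∅.
There is no time when everyone is free.
There is no common window, so the total is 0 minutes.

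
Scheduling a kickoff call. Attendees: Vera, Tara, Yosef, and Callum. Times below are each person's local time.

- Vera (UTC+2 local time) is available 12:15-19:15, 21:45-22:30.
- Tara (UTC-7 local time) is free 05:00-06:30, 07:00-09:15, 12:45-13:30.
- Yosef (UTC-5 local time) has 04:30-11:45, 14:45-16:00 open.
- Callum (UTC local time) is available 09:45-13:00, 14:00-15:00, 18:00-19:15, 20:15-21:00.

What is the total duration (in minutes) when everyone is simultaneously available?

135

Vera in UTC: 10:15-17:15, 19:45-20:30 (subtract 2h to convert from UTC+2).
Tara in UTC: 12:00-13:30, 14:00-16:15, 19:45-20:30 (add 7h to convert from UTC-7).
Yosef in UTC: 09:30-16:45, 19:45-21:00 (add 5h to convert from UTC-5).
Callum in UTC: 09:45-13:00, 14:00-15:00, 18:00-19:15, 20:15-21:00.
Vera ∩ Tara: 12:00-13:30, 14:00-16:15, 19:45-20:30.
Vera ∩ Tara ∩ Yosef: 12:00-13:30, 14:00-16:15, 19:45-20:30.
Vera ∩ Tara ∩ Yosef ∩ Callum: 12:00-13:00, 14:00-15:00, 20:15-20:30.
Summing the common windows: 60 + 60 + 15 = 135 minutes.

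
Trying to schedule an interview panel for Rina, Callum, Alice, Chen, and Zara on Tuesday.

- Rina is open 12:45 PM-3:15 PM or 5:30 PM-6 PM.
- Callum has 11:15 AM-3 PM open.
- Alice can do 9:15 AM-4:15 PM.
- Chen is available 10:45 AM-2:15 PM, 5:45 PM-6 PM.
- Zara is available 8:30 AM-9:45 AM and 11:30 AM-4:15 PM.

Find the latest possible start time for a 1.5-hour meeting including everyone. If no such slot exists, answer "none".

12:45

Rina ∩ Callum: 12:45-15:00.
Rina ∩ Callum ∩ Alice: 12:45-15:00.
Rina ∩ Callum ∩ Alice ∩ Chen: 12:45-14:15.
Rina ∩ Callum ∩ Alice ∩ Chen ∩ Zara: 12:45-14:15.
The last common window of at least 90 minutes is 12:45-14:15; a 90-minute meeting can start as late as 12:45 and still end by 14:15.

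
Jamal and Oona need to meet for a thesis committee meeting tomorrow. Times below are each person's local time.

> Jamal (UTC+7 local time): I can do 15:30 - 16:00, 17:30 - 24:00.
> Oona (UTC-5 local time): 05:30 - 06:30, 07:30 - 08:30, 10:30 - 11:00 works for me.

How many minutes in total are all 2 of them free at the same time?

Jamal in UTC: 08:30-09:00, 10:30-17:00 (subtract 7h to convert from UTC+7).
Oona in UTC: 10:30-11:30, 12:30-13:30, 15:30-16:00 (add 5h to convert from UTC-5).
Jamal ∩ Oona: 10:30-11:30, 12:30-13:30, 15:30-16:00.
Summing the common windows: 60 + 60 + 30 = 150 minutes.

150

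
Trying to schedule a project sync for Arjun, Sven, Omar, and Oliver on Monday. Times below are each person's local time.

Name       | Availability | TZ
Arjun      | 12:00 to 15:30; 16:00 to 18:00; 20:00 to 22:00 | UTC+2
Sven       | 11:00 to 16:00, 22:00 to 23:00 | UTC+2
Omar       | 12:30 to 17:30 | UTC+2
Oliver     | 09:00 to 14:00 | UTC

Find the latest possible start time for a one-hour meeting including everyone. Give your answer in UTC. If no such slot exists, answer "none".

Arjun in UTC: 10:00-13:30, 14:00-16:00, 18:00-20:00 (subtract 2h to convert from UTC+2).
Sven in UTC: 09:00-14:00, 20:00-21:00 (subtract 2h to convert from UTC+2).
Omar in UTC: 10:30-15:30 (subtract 2h to convert from UTC+2).
Oliver in UTC: 09:00-14:00.
Arjun ∩ Sven: 10:00-13:30.
Arjun ∩ Sven ∩ Omar: 10:30-13:30.
Arjun ∩ Sven ∩ Omar ∩ Oliver: 10:30-13:30.
The last common window of at least 60 minutes is 10:30-13:30; a 60-minute meeting can start as late as 12:30 and still end by 13:30.

12:30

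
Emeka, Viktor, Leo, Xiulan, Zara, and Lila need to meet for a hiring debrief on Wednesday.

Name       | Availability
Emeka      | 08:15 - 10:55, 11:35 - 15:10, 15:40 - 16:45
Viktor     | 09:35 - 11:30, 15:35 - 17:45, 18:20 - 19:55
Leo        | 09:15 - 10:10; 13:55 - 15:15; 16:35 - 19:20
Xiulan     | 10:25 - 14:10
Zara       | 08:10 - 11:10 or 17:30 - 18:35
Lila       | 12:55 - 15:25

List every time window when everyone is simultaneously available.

Emeka ∩ Viktor: 09:35-10:55, 15:40-16:45.
Emeka ∩ Viktor ∩ Leo: 09:35-10:10, 16:35-16:45.
Emeka ∩ Viktor ∩ Leo ∩ Xiulan: ∅.
Emeka ∩ Viktor ∩ Leo ∩ Xiulan ∩ Zara: ∅.
Emeka ∩ Viktor ∩ Leo ∩ Xiulan ∩ Zara ∩ Lila: ∅.
There is no time when everyone is free.

none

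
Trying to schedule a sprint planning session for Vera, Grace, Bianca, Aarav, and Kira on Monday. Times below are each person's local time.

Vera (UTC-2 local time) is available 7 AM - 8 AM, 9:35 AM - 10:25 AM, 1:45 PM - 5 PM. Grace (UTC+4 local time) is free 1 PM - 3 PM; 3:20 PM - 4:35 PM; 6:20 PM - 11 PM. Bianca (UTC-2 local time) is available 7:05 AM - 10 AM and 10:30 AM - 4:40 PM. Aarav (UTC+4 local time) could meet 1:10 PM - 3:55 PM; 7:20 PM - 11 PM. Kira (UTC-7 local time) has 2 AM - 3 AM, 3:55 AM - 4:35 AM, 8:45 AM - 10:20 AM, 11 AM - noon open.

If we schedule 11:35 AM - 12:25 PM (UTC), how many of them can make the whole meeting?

Vera in UTC: 09:00-10:00, 11:35-12:25, 15:45-19:00 (add 2h to convert from UTC-2).
Grace in UTC: 09:00-11:00, 11:20-12:35, 14:20-19:00 (subtract 4h to convert from UTC+4).
Bianca in UTC: 09:05-12:00, 12:30-18:40 (add 2h to convert from UTC-2).
Aarav in UTC: 09:10-11:55, 15:20-19:00 (subtract 4h to convert from UTC+4).
Kira in UTC: 09:00-10:00, 10:55-11:35, 15:45-17:20, 18:00-19:00 (add 7h to convert from UTC-7).
Vera and Grace can make the full 11:35-12:25 slot — that's 2.

2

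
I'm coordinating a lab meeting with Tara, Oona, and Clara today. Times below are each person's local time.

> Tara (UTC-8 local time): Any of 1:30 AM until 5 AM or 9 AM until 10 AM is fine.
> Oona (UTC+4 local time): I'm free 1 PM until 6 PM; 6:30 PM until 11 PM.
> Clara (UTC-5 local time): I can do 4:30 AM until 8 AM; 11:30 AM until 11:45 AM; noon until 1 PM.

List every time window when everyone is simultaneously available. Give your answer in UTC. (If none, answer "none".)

09:30-13:00, 17:00-18:00

Tara in UTC: 09:30-13:00, 17:00-18:00 (add 8h to convert from UTC-8).
Oona in UTC: 09:00-14:00, 14:30-19:00 (subtract 4h to convert from UTC+4).
Clara in UTC: 09:30-13:00, 16:30-16:45, 17:00-18:00 (add 5h to convert from UTC-5).
Tara ∩ Oona: 09:30-13:00, 17:00-18:00.
Tara ∩ Oona ∩ Clara: 09:30-13:00, 17:00-18:00.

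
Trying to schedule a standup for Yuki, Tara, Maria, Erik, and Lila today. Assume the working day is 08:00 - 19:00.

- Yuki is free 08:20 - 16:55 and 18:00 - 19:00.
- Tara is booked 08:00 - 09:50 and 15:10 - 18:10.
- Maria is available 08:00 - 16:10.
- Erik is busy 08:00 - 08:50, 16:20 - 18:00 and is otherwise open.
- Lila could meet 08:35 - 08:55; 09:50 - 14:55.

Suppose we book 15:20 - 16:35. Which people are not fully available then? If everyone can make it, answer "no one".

Erik, Lila, Maria, Tara

Yuki free: 08:20-16:55, 18:00-19:00.
Tara free: 09:50-15:10, 18:10-19:00 (invert busy blocks within the working day).
Maria free: 08:00-16:10.
Erik free: 08:50-16:20, 18:00-19:00 (invert busy blocks within the working day).
Lila free: 08:35-08:55, 09:50-14:55.
Yuki: free for 15:20-16:35. Tara: not fully free for 15:20-16:35. Maria: not fully free for 15:20-16:35. Erik: not fully free for 15:20-16:35. Lila: not fully free for 15:20-16:35.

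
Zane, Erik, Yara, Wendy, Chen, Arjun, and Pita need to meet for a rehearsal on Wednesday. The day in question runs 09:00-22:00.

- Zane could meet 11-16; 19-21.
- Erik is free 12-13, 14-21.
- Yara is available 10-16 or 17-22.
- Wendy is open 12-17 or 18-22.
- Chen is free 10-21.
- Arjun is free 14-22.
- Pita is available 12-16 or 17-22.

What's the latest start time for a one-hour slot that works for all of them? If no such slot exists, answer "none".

20:00

Zane ∩ Erik: 12:00-13:00, 14:00-16:00, 19:00-21:00.
Zane ∩ Erik ∩ Yara: 12:00-13:00, 14:00-16:00, 19:00-21:00.
Zane ∩ Erik ∩ Yara ∩ Wendy: 12:00-13:00, 14:00-16:00, 19:00-21:00.
Zane ∩ Erik ∩ Yara ∩ Wendy ∩ Chen: 12:00-13:00, 14:00-16:00, 19:00-21:00.
Zane ∩ Erik ∩ Yara ∩ Wendy ∩ Chen ∩ Arjun: 14:00-16:00, 19:00-21:00.
Zane ∩ Erik ∩ Yara ∩ Wendy ∩ Chen ∩ Arjun ∩ Pita: 14:00-16:00, 19:00-21:00.
The last common window of at least 60 minutes is 19:00-21:00; a 60-minute meeting can start as late as 20:00 and still end by 21:00.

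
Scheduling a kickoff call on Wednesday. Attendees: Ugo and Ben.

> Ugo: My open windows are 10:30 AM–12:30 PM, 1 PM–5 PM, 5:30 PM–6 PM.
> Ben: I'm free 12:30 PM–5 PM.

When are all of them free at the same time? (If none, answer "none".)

13:00-17:00

Ugo ∩ Ben: 13:00-17:00.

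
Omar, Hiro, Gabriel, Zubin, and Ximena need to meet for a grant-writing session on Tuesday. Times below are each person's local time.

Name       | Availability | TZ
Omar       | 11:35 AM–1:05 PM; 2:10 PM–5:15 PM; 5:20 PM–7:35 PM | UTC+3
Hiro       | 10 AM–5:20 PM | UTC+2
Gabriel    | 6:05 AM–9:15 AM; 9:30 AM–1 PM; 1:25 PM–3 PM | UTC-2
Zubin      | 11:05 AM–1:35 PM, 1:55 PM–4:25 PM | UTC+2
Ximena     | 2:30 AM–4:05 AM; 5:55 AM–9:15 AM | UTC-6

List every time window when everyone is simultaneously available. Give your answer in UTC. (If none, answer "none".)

09:05-10:05, 11:55-14:15, 14:20-14:25

Omar in UTC: 08:35-10:05, 11:10-14:15, 14:20-16:35 (subtract 3h to convert from UTC+3).
Hiro in UTC: 08:00-15:20 (subtract 2h to convert from UTC+2).
Gabriel in UTC: 08:05-11:15, 11:30-15:00, 15:25-17:00 (add 2h to convert from UTC-2).
Zubin in UTC: 09:05-11:35, 11:55-14:25 (subtract 2h to convert from UTC+2).
Ximena in UTC: 08:30-10:05, 11:55-15:15 (add 6h to convert from UTC-6).
Omar ∩ Hiro: 08:35-10:05, 11:10-14:15, 14:20-15:20.
Omar ∩ Hiro ∩ Gabriel: 08:35-10:05, 11:10-11:15, 11:30-14:15, 14:20-15:00.
Omar ∩ Hiro ∩ Gabriel ∩ Zubin: 09:05-10:05, 11:10-11:15, 11:30-11:35, 11:55-14:15, 14:20-14:25.
Omar ∩ Hiro ∩ Gabriel ∩ Zubin ∩ Ximena: 09:05-10:05, 11:55-14:15, 14:20-14:25.
So the common availability across everyone is 09:05-10:05, 11:55-14:15, 14:20-14:25.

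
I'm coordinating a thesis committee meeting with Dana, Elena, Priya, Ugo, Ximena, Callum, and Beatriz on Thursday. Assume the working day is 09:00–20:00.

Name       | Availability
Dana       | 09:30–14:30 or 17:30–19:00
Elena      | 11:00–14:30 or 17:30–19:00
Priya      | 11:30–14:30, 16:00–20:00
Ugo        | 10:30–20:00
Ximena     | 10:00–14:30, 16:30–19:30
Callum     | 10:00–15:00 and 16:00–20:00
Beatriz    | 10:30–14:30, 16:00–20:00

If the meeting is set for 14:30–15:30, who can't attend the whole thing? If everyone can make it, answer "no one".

Beatriz, Callum, Dana, Elena, Priya, Ximena

Dana: not fully free for 14:30-15:30. Elena: not fully free for 14:30-15:30. Priya: not fully free for 14:30-15:30. Ugo: free for 14:30-15:30. Ximena: not fully free for 14:30-15:30. Callum: not fully free for 14:30-15:30. Beatriz: not fully free for 14:30-15:30.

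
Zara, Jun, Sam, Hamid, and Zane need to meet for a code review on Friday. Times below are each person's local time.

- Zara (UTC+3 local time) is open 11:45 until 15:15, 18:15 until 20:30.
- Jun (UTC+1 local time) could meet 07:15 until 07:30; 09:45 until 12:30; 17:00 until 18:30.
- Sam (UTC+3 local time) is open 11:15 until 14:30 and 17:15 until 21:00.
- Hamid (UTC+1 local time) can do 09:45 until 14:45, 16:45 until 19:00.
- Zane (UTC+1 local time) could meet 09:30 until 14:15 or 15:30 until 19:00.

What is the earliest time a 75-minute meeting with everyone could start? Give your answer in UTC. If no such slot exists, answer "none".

Zara in UTC: 08:45-12:15, 15:15-17:30 (subtract 3h to convert from UTC+3).
Jun in UTC: 06:15-06:30, 08:45-11:30, 16:00-17:30 (subtract 1h to convert from UTC+1).
Sam in UTC: 08:15-11:30, 14:15-18:00 (subtract 3h to convert from UTC+3).
Hamid in UTC: 08:45-13:45, 15:45-18:00 (subtract 1h to convert from UTC+1).
Zane in UTC: 08:30-13:15, 14:30-18:00 (subtract 1h to convert from UTC+1).
Zara ∩ Jun: 08:45-11:30, 16:00-17:30.
Zara ∩ Jun ∩ Sam: 08:45-11:30, 16:00-17:30.
Zara ∩ Jun ∩ Sam ∩ Hamid: 08:45-11:30, 16:00-17:30.
Zara ∩ Jun ∩ Sam ∩ Hamid ∩ Zane: 08:45-11:30, 16:00-17:30.
So the common availability across everyone is 08:45-11:30, 16:00-17:30.
The first common window of at least 75 minutes is 08:45-11:30, so the earliest start is 08:45.

08:45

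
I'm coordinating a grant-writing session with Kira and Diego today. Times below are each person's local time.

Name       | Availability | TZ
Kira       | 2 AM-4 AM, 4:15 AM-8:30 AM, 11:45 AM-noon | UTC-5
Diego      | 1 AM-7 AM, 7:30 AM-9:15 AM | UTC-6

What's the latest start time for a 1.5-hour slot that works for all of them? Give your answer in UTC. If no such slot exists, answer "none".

11:30

Kira in UTC: 07:00-09:00, 09:15-13:30, 16:45-17:00 (add 5h to convert from UTC-5).
Diego in UTC: 07:00-13:00, 13:30-15:15 (add 6h to convert from UTC-6).
Kira ∩ Diego: 07:00-09:00, 09:15-13:00.
The last common window of at least 90 minutes is 09:15-13:00; a 90-minute meeting can start as late as 11:30 and still end by 13:00.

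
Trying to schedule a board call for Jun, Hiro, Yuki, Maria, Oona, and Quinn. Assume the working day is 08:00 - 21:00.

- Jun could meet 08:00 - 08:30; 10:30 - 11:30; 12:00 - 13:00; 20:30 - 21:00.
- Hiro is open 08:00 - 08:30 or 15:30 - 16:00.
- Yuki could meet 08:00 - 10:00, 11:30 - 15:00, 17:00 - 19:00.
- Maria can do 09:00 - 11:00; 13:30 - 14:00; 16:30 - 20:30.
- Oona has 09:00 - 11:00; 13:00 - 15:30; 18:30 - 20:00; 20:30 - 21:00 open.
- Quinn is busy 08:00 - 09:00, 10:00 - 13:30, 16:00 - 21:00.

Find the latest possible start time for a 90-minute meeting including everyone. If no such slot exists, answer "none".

Jun free: 08:00-08:30, 10:30-11:30, 12:00-13:00, 20:30-21:00.
Hiro free: 08:00-08:30, 15:30-16:00.
Yuki free: 08:00-10:00, 11:30-15:00, 17:00-19:00.
Maria free: 09:00-11:00, 13:30-14:00, 16:30-20:30.
Oona free: 09:00-11:00, 13:00-15:30, 18:30-20:00, 20:30-21:00.
Quinn free: 09:00-10:00, 13:30-16:00 (invert busy blocks within the working day).
Jun ∩ Hiro: 08:00-08:30.
Jun ∩ Hiro ∩ Yuki: 08:00-08:30.
Jun ∩ Hiro ∩ Yuki ∩ Maria: ∅.
Jun ∩ Hiro ∩ Yuki ∩ Maria ∩ Oona: ∅.
Jun ∩ Hiro ∩ Yuki ∩ Maria ∩ Oona ∩ Quinn: ∅.
There is no time when everyone is free.
No common window is at least 90 minutes long.

none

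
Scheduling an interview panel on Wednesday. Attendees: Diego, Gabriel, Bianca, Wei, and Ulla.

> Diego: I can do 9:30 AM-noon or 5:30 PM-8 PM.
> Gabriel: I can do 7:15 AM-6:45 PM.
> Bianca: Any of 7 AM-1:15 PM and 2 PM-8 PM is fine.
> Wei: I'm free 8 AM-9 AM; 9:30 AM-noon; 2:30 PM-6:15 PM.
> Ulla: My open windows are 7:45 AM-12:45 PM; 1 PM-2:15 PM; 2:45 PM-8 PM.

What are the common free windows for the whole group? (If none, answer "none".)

09:30-12:00, 17:30-18:15

Diego ∩ Gabriel: 09:30-12:00, 17:30-18:45.
Diego ∩ Gabriel ∩ Bianca: 09:30-12:00, 17:30-18:45.
Diego ∩ Gabriel ∩ Bianca ∩ Wei: 09:30-12:00, 17:30-18:15.
Diego ∩ Gabriel ∩ Bianca ∩ Wei ∩ Ulla: 09:30-12:00, 17:30-18:15.
So the common availability across everyone is 09:30-12:00, 17:30-18:15.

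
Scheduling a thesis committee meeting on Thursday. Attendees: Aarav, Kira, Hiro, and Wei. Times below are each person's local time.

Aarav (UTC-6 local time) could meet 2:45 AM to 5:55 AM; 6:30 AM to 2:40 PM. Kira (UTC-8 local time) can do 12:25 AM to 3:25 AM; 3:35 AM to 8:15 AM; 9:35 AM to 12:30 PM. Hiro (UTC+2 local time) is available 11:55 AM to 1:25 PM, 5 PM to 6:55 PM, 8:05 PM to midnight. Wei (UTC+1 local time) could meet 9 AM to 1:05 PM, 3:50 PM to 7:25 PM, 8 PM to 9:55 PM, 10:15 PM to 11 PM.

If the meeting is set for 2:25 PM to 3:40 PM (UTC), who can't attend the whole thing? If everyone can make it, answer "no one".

Aarav in UTC: 08:45-11:55, 12:30-20:40 (add 6h to convert from UTC-6).
Kira in UTC: 08:25-11:25, 11:35-16:15, 17:35-20:30 (add 8h to convert from UTC-8).
Hiro in UTC: 09:55-11:25, 15:00-16:55, 18:05-22:00 (subtract 2h to convert from UTC+2).
Wei in UTC: 08:00-12:05, 14:50-18:25, 19:00-20:55, 21:15-22:00 (subtract 1h to convert from UTC+1).
Aarav: free for 14:25-15:40. Kira: free for 14:25-15:40. Hiro: not fully free for 14:25-15:40. Wei: not fully free for 14:25-15:40.

Hiro, Wei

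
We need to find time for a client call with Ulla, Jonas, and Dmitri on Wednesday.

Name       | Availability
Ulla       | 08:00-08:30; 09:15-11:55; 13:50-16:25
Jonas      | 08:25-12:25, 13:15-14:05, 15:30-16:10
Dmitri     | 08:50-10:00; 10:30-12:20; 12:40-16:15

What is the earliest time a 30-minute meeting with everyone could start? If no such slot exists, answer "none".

Ulla ∩ Jonas: 08:25-08:30, 09:15-11:55, 13:50-14:05, 15:30-16:10.
Ulla ∩ Jonas ∩ Dmitri: 09:15-10:00, 10:30-11:55, 13:50-14:05, 15:30-16:10.
So the common availability across everyone is 09:15-10:00, 10:30-11:55, 13:50-14:05, 15:30-16:10.
The first common window of at least 30 minutes is 09:15-10:00, so the earliest start is 09:15.

09:15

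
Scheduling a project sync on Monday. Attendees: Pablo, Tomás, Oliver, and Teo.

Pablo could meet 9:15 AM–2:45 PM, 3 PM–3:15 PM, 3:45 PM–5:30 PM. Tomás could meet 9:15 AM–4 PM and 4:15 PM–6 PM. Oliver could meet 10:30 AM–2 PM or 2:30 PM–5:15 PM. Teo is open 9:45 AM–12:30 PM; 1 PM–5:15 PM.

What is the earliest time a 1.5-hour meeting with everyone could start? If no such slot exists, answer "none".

Pablo ∩ Tomás: 09:15-14:45, 15:00-15:15, 15:45-16:00, 16:15-17:30.
Pablo ∩ Tomás ∩ Oliver: 10:30-14:00, 14:30-14:45, 15:00-15:15, 15:45-16:00, 16:15-17:15.
Pablo ∩ Tomás ∩ Oliver ∩ Teo: 10:30-12:30, 13:00-14:00, 14:30-14:45, 15:00-15:15, 15:45-16:00, 16:15-17:15.
The first common window of at least 90 minutes is 10:30-12:30, so the earliest start is 10:30.

10:30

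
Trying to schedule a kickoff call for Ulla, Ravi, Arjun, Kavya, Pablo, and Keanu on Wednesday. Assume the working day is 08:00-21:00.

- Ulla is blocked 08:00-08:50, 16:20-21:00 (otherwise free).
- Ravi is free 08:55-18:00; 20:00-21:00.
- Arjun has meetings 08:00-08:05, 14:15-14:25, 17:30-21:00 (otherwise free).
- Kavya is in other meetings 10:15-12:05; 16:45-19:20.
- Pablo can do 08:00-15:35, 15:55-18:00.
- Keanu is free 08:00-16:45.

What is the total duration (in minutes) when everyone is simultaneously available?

305

Ulla free: 08:50-16:20 (invert busy blocks within the working day).
Ravi free: 08:55-18:00, 20:00-21:00.
Arjun free: 08:05-14:15, 14:25-17:30 (invert busy blocks within the working day).
Kavya free: 08:00-10:15, 12:05-16:45, 19:20-21:00 (invert busy blocks within the working day).
Pablo free: 08:00-15:35, 15:55-18:00.
Keanu free: 08:00-16:45.
Ulla ∩ Ravi: 08:55-16:20.
Ulla ∩ Ravi ∩ Arjun: 08:55-14:15, 14:25-16:20.
Ulla ∩ Ravi ∩ Arjun ∩ Kavya: 08:55-10:15, 12:05-14:15, 14:25-16:20.
Ulla ∩ Ravi ∩ Arjun ∩ Kavya ∩ Pablo: 08:55-10:15, 12:05-14:15, 14:25-15:35, 15:55-16:20.
Ulla ∩ Ravi ∩ Arjun ∩ Kavya ∩ Pablo ∩ Keanu: 08:55-10:15, 12:05-14:15, 14:25-15:35, 15:55-16:20.
Summing the common windows: 80 + 130 + 70 + 25 = 305 minutes.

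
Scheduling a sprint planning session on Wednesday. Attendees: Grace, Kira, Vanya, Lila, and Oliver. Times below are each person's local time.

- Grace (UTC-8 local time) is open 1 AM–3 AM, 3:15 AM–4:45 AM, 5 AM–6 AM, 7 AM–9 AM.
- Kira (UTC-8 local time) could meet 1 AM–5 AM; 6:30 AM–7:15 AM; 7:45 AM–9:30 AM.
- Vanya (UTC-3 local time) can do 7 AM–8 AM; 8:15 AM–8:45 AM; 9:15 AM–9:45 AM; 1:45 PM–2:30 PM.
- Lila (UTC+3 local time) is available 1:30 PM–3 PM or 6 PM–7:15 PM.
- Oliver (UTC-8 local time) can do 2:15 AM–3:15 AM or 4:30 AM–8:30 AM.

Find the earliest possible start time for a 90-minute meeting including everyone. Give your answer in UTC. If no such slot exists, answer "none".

none

Grace in UTC: 09:00-11:00, 11:15-12:45, 13:00-14:00, 15:00-17:00 (add 8h to convert from UTC-8).
Kira in UTC: 09:00-13:00, 14:30-15:15, 15:45-17:30 (add 8h to convert from UTC-8).
Vanya in UTC: 10:00-11:00, 11:15-11:45, 12:15-12:45, 16:45-17:30 (add 3h to convert from UTC-3).
Lila in UTC: 10:30-12:00, 15:00-16:15 (subtract 3h to convert from UTC+3).
Oliver in UTC: 10:15-11:15, 12:30-16:30 (add 8h to convert from UTC-8).
Grace ∩ Kira: 09:00-11:00, 11:15-12:45, 15:00-15:15, 15:45-17:00.
Grace ∩ Kira ∩ Vanya: 10:00-11:00, 11:15-11:45, 12:15-12:45, 16:45-17:00.
Grace ∩ Kira ∩ Vanya ∩ Lila: 10:30-11:00, 11:15-11:45.
Grace ∩ Kira ∩ Vanya ∩ Lila ∩ Oliver: 10:30-11:00.
No common window is at least 90 minutes long.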